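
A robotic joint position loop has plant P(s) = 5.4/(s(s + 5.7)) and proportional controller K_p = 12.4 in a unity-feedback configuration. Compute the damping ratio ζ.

With unity feedback the closed-loop characteristic equation is s² + 5.7s + 12.4·5.4 = s² + 5.7s + 66.96 = 0.
Matching s² + 2ζω_n s + ω_n²: ω_n = √66.96 = 8.183 rad/s and 2ζω_n = 5.7, so ζ = 5.7/(2·8.183) = 0.348.

ζ = 0.348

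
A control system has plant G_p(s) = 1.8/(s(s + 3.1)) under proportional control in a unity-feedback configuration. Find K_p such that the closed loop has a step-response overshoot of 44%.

K_p = 20.9

From %OS = 100·exp(−πζ/√(1−ζ²)) = 44%, ζ = −ln(0.44)/√(π²+ln²(0.44)) = 0.2528.
Characteristic equation s² + 3.1s + 1.8K_p = 0 gives ζ = 3.1/(2√(1.8K_p)).
Setting ζ = 0.2528: √(1.8K_p) = 3.1/(2·0.2528) = 6.13, so K_p = 37.58/1.8 = 20.9.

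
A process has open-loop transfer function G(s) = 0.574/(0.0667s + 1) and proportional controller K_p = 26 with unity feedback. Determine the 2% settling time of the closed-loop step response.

T_s ≈ 0.0168 s

Closed loop: T(s) = K_p·G/(1+K_p·G) = 14.92/(0.0667s + 1 + 14.92), with pole at s = −(1 + 14.92)/0.0667 = −238.7.
τ = 1/238.7 = 0.004189 s, so 2% settling time ≈ 4τ = 0.0168 s.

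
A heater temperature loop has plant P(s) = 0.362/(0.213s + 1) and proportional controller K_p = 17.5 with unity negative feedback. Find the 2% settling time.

Closed loop: T(s) = K_p·P/(1+K_p·P) = 6.335/(0.213s + 1 + 6.335), with pole at s = −(1 + 6.335)/0.213 = −34.44.
τ = 1/34.44 = 0.02904 s, so 2% settling time ≈ 4τ = 0.116 s.

T_s ≈ 0.116 s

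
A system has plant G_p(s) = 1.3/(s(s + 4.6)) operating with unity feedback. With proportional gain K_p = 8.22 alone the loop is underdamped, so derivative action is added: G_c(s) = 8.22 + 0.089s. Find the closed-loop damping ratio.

ζ = 0.721

Forward path: (8.22 + 0.089s)·1.3/(s(s+4.6)). The closed-loop characteristic equation is s² + (4.6 + 1.3·0.089)s + 1.3·8.22 = 0.
That is s² + 4.716s + 10.69 = 0, so ω_n = 3.269 rad/s and ζ = 4.716/(2·3.269) = 0.7213.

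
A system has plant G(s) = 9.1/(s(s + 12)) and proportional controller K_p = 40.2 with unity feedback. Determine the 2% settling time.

From 1 + K_pG(s) = 0: s² + 12s + 365.8 = 0 ⇒ ω_n = 19.13, ζ = 0.3137.
2% settling time T_s ≈ 4/(ζω_n) = 4/6 = 0.667 s.

T_s ≈ 0.667 s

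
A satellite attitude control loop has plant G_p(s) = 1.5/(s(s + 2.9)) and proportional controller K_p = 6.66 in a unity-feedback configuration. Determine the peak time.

The closed-loop denominator s² + 2.9s + 9.99 gives ω_n = √9.99 = 3.161 and ζ = 2.9/(2ω_n) = 0.4588.
Damped frequency ω_d = ω_n√(1−ζ²) = 2.808 rad/s, so peak time T_p = π/ω_d = 1.12 s.

T_p = 1.12 s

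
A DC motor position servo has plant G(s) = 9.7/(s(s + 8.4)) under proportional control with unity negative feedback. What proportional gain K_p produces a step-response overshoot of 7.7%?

K_p = 4.55

From %OS = 100·exp(−πζ/√(1−ζ²)) = 7.7%, ζ = −ln(0.077)/√(π²+ln²(0.077)) = 0.6323.
Characteristic equation s² + 8.4s + 9.7K_p = 0 gives ζ = 8.4/(2√(9.7K_p)).
Setting ζ = 0.6323: √(9.7K_p) = 8.4/(2·0.6323) = 6.643, so K_p = 44.12/9.7 = 4.55.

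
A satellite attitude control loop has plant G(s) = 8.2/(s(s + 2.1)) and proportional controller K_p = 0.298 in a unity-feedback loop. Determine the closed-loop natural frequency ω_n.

ω_n = 1.56 rad/s

The closed-loop denominator is s(s+2.1) + 0.298·8.2 = s² + 2.1s + 2.444.
Matching s² + 2ζω_n s + ω_n²: ω_n = √2.444 = 1.563 rad/s and 2ζω_n = 2.1, so ζ = 2.1/(2·1.563) = 0.672.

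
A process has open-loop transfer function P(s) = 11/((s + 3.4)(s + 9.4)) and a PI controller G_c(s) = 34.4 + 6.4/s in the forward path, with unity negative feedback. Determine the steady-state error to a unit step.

0

The open loop G_c(s)P(s) has a pole at the origin (type 1), so the static position error constant is infinite and e_ss = 1/(1+∞) = 0.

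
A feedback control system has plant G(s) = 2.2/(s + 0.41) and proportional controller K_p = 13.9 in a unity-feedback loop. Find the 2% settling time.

T_s ≈ 0.129 s

Closed-loop transfer function: T(s) = K_p·G(s)/(1 + K_p·G(s)) = 30.58/(s + 0.41 + 30.58) = 30.58/(s + 30.99).
Time constant τ = 1/30.99 = 0.03227 s, so the 2% settling time is about 4τ = 0.129 s.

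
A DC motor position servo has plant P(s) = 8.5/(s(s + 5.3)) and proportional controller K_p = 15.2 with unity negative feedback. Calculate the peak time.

The closed-loop denominator s² + 5.3s + 129.2 gives ω_n = √129.2 = 11.37 and ζ = 5.3/(2ω_n) = 0.2331.
Damped frequency ω_d = ω_n√(1−ζ²) = 11.05 rad/s, so peak time T_p = π/ω_d = 0.284 s.

T_p = 0.284 s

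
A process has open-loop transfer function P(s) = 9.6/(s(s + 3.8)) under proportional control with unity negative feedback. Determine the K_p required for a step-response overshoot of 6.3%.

From %OS = 100·exp(−πζ/√(1−ζ²)) = 6.3%, ζ = −ln(0.063)/√(π²+ln²(0.063)) = 0.6606.
Characteristic equation s² + 3.8s + 9.6K_p = 0 gives ζ = 3.8/(2√(9.6K_p)).
Setting ζ = 0.6606: √(9.6K_p) = 3.8/(2·0.6606) = 2.876, so K_p = 8.272/9.6 = 0.862.

K_p = 0.862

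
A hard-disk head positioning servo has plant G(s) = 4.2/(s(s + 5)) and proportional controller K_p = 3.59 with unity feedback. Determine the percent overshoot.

7.11%

The closed-loop denominator s² + 5s + 15.08 gives ω_n = √15.08 = 3.883 and ζ = 5/(2ω_n) = 0.6438.
%OS = 100·exp(−πζ/√(1−ζ²)) = 100·exp(−π·0.6438/√0.5855) = 7.11%.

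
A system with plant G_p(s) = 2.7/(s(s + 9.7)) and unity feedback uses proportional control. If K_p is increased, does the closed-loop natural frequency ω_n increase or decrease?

ω_n = √(2.7·K_p), which grows with K_p.

increase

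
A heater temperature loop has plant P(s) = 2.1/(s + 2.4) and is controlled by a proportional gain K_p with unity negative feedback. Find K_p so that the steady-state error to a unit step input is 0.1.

For a type-0 loop with proportional control, e_ss = 1/(1 + K_p·P(0)).
P(0) = 0.875. Require 1/(1 + K_p·0.875) = 0.1, so 1 + 0.875·K_p = 10.
K_p = (10 − 1)/0.875 = 10.3.

K_p = 10.3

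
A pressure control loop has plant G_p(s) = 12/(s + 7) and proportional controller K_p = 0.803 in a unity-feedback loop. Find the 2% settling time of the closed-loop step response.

T_s ≈ 0.24 s

Closed-loop transfer function: T(s) = K_p·G_p(s)/(1 + K_p·G_p(s)) = 9.636/(s + 7 + 9.636) = 9.636/(s + 16.64).
Time constant τ = 1/16.64 = 0.06011 s, so the 2% settling time is about 4τ = 0.24 s.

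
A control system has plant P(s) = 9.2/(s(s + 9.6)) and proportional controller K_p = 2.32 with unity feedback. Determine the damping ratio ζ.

ζ = 1.04

With unity feedback the closed-loop characteristic equation is s² + 9.6s + 2.32·9.2 = s² + 9.6s + 21.34 = 0.
Matching s² + 2ζω_n s + ω_n²: ω_n = √21.34 = 4.62 rad/s and 2ζω_n = 9.6, so ζ = 9.6/(2·4.62) = 1.04.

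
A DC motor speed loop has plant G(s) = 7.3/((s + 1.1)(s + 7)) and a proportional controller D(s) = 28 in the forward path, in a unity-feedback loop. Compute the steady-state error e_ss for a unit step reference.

The loop is type 0. Static position error constant K_pos = D(0)·G(0) = 28·0.9481 = 26.55.
Steady-state error to a unit step: e_ss = 1/(1+K_pos) = 1/27.55 = 0.0363.

0.0363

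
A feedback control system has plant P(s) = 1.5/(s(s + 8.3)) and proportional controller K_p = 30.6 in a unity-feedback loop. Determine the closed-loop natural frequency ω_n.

The closed-loop denominator is s(s+8.3) + 30.6·1.5 = s² + 8.3s + 45.9.
Matching s² + 2ζω_n s + ω_n²: ω_n = √45.9 = 6.775 rad/s and 2ζω_n = 8.3, so ζ = 8.3/(2·6.775) = 0.613.

ω_n = 6.77 rad/s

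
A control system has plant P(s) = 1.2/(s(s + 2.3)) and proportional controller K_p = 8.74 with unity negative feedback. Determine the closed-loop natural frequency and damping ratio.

The closed-loop denominator is s(s+2.3) + 8.74·1.2 = s² + 2.3s + 10.49.
So ω_n² = 10.49 ⇒ ω_n = 3.239 rad/s, and ζ = 2.3/(2ω_n) = 0.355.

ω_n = 3.24 rad/s, ζ = 0.355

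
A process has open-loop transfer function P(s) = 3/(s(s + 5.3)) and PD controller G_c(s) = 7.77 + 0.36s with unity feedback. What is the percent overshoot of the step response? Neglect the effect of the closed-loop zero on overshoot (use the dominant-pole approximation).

Forward path: (7.77 + 0.36s)·3/(s(s+5.3)). The closed-loop characteristic equation is s² + (5.3 + 3·0.36)s + 3·7.77 = 0.
That is s² + 6.38s + 23.31 = 0, so ω_n = 4.828 rad/s and ζ = 6.38/(2·4.828) = 0.6607.
%OS = 100·exp(−πζ/√(1−ζ²)) = 6.3%.

6.3%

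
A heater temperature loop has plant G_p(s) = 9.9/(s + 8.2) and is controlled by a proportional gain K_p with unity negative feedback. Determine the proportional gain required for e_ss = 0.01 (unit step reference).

K_p = 82

For a type-0 loop with proportional control, e_ss = 1/(1 + K_p·G_p(0)).
G_p(0) = 1.207. Require 1/(1 + K_p·1.207) = 0.01, so 1 + 1.207·K_p = 100.
K_p = (100 − 1)/1.207 = 82.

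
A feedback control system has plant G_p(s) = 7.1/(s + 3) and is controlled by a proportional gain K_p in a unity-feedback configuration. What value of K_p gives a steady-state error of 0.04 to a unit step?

For a type-0 loop with proportional control, e_ss = 1/(1 + K_p·G_p(0)).
G_p(0) = 2.367. Require 1/(1 + K_p·2.367) = 0.04, so 1 + 2.367·K_p = 25.
K_p = (25 − 1)/2.367 = 10.1.

K_p = 10.1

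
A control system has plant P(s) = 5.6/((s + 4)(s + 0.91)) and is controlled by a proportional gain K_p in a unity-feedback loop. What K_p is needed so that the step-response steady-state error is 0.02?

K_p = 31.9

Steady-state error for a unit step on this type-0 loop is 1/(1 + K_p·P(0)).
P(0) = 1.538. Require 1/(1 + K_p·1.538) = 0.02, so 1 + 1.538·K_p = 50.
K_p = (50 − 1)/1.538 = 31.9.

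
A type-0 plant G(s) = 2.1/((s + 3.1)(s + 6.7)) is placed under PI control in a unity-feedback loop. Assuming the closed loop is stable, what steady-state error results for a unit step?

The PI controller's integrator makes the forward path type 1, so e_ss to a step is zero.

0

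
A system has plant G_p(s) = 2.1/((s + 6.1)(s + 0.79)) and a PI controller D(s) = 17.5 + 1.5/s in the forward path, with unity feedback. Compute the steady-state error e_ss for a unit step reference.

0

The open loop D(s)G_p(s) has a pole at the origin (type 1), so the static position error constant is infinite and e_ss = 1/(1+∞) = 0.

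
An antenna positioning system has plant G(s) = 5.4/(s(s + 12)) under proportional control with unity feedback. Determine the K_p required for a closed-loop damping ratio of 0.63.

K_p = 16.8

Closed-loop characteristic equation: s² + 12s + K_p·5.4 = 0.
So ω_n = √(5.4K_p) and 2ζω_n = 12, giving ζ = 12/(2√(5.4K_p)).
Setting ζ = 0.63: √(5.4K_p) = 12/(2·0.63) = 9.524, so K_p = 90.7/5.4 = 16.8.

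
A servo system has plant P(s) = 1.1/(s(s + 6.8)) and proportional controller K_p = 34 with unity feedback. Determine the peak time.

The closed-loop denominator s² + 6.8s + 37.4 gives ω_n = √37.4 = 6.116 and ζ = 6.8/(2ω_n) = 0.556.
Damped frequency ω_d = ω_n√(1−ζ²) = 5.083 rad/s, so peak time T_p = π/ω_d = 0.618 s.

T_p = 0.618 s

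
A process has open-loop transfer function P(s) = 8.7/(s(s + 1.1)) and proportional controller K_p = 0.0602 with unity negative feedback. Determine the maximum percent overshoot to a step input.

2.54%

From 1 + K_pP(s) = 0: s² + 1.1s + 0.5237 = 0 ⇒ ω_n = 0.7237, ζ = 0.76.
%OS = 100·exp(−πζ/√(1−ζ²)) = 100·exp(−π·0.76/√0.4224) = 2.54%.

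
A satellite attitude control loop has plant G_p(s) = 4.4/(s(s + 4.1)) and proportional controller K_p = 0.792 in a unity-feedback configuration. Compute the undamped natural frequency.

ω_n = 1.87 rad/s

The closed-loop denominator is s(s+4.1) + 0.792·4.4 = s² + 4.1s + 3.485.
So ω_n² = 3.485 ⇒ ω_n = 1.867 rad/s, and ζ = 4.1/(2ω_n) = 1.1.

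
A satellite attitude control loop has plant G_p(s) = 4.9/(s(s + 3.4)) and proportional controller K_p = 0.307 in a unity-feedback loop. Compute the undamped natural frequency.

ω_n = 1.23 rad/s

With unity feedback the closed-loop characteristic equation is s² + 3.4s + 0.307·4.9 = s² + 3.4s + 1.504 = 0.
Matching s² + 2ζω_n s + ω_n²: ω_n = √1.504 = 1.226 rad/s and 2ζω_n = 3.4, so ζ = 3.4/(2·1.226) = 1.39.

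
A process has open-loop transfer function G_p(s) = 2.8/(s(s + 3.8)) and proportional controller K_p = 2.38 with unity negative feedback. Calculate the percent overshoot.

The closed-loop denominator s² + 3.8s + 6.664 gives ω_n = √6.664 = 2.581 and ζ = 3.8/(2ω_n) = 0.736.
%OS = 100·exp(−πζ/√(1−ζ²)) = 100·exp(−π·0.736/√0.4583) = 3.29%.

3.29%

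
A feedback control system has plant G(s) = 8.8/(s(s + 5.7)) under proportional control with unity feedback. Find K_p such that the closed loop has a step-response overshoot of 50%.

From %OS = 100·exp(−πζ/√(1−ζ²)) = 50%, ζ = −ln(0.5)/√(π²+ln²(0.5)) = 0.2155.
Characteristic equation s² + 5.7s + 8.8K_p = 0 gives ζ = 5.7/(2√(8.8K_p)).
Setting ζ = 0.2155: √(8.8K_p) = 5.7/(2·0.2155) = 13.23, so K_p = 175/8.8 = 19.9.

K_p = 19.9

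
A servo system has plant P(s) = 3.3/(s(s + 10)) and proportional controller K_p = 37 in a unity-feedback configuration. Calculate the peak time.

From 1 + K_pP(s) = 0: s² + 10s + 122.1 = 0 ⇒ ω_n = 11.05, ζ = 0.4525.
Damped frequency ω_d = ω_n√(1−ζ²) = 9.854 rad/s, so peak time T_p = π/ω_d = 0.319 s.

T_p = 0.319 s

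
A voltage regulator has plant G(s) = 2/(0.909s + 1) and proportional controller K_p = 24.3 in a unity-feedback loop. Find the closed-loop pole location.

s = -54.57

Closed loop: T(s) = K_p·G/(1+K_p·G) = 48.6/(0.909s + 1 + 48.6), with pole at s = −(1 + 48.6)/0.909 = −54.57.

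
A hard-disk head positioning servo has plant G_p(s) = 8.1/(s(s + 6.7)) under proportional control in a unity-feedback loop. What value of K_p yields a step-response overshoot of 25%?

K_p = 8.5

From %OS = 100·exp(−πζ/√(1−ζ²)) = 25%, ζ = −ln(0.25)/√(π²+ln²(0.25)) = 0.4037.
Characteristic equation s² + 6.7s + 8.1K_p = 0 gives ζ = 6.7/(2√(8.1K_p)).
Setting ζ = 0.4037: √(8.1K_p) = 6.7/(2·0.4037) = 8.298, so K_p = 68.86/8.1 = 8.5.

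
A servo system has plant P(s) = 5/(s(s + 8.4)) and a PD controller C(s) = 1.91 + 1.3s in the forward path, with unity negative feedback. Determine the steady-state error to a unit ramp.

The loop has one pole at the origin (type 1). Velocity error constant K_v = lim_{s→0} s·C(s)P(s) = 1.91·5/8.4 = 1.137.
Steady-state error to a unit ramp: e_ss = 1/K_v = 0.88.

0.88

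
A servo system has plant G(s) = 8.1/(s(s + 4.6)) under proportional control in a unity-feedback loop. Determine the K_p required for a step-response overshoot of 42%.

From %OS = 100·exp(−πζ/√(1−ζ²)) = 42%, ζ = −ln(0.42)/√(π²+ln²(0.42)) = 0.2662.
Characteristic equation s² + 4.6s + 8.1K_p = 0 gives ζ = 4.6/(2√(8.1K_p)).
Setting ζ = 0.2662: √(8.1K_p) = 4.6/(2·0.2662) = 8.641, so K_p = 74.67/8.1 = 9.22.

K_p = 9.22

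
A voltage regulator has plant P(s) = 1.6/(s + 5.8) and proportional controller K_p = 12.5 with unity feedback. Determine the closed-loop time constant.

Closed-loop transfer function: T(s) = K_p·P(s)/(1 + K_p·P(s)) = 20/(s + 5.8 + 20) = 20/(s + 25.8).
Time constant τ = 1/25.8 = 0.0388 s.

τ = 0.0388 s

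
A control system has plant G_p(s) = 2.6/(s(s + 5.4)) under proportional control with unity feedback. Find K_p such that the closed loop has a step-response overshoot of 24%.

From %OS = 100·exp(−πζ/√(1−ζ²)) = 24%, ζ = −ln(0.24)/√(π²+ln²(0.24)) = 0.4136.
Characteristic equation s² + 5.4s + 2.6K_p = 0 gives ζ = 5.4/(2√(2.6K_p)).
Setting ζ = 0.4136: √(2.6K_p) = 5.4/(2·0.4136) = 6.528, so K_p = 42.62/2.6 = 16.4.

K_p = 16.4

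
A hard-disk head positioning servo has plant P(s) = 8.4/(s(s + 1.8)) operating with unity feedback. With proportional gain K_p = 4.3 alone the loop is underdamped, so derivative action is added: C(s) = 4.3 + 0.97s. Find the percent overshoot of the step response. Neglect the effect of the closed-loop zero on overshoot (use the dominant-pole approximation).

Forward path: (4.3 + 0.97s)·8.4/(s(s+1.8)). The closed-loop characteristic equation is s² + (1.8 + 8.4·0.97)s + 8.4·4.3 = 0.
That is s² + 9.948s + 36.12 = 0, so ω_n = 6.01 rad/s and ζ = 9.948/(2·6.01) = 0.8276.
%OS = 100·exp(−πζ/√(1−ζ²)) = 0.973%.

0.973%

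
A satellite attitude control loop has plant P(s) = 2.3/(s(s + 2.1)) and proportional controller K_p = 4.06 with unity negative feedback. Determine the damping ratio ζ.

The closed-loop denominator is s(s+2.1) + 4.06·2.3 = s² + 2.1s + 9.338.
Matching s² + 2ζω_n s + ω_n²: ω_n = √9.338 = 3.056 rad/s and 2ζω_n = 2.1, so ζ = 2.1/(2·3.056) = 0.344.

ζ = 0.344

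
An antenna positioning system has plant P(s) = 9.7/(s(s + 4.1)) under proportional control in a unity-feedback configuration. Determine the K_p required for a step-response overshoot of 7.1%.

From %OS = 100·exp(−πζ/√(1−ζ²)) = 7.1%, ζ = −ln(0.071)/√(π²+ln²(0.071)) = 0.6441.
Characteristic equation s² + 4.1s + 9.7K_p = 0 gives ζ = 4.1/(2√(9.7K_p)).
Setting ζ = 0.6441: √(9.7K_p) = 4.1/(2·0.6441) = 3.183, so K_p = 10.13/9.7 = 1.04.

K_p = 1.04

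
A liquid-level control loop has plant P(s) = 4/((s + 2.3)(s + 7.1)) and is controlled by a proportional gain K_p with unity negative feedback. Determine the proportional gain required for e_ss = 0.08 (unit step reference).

K_p = 46.9

For a type-0 loop with proportional control, e_ss = 1/(1 + K_p·P(0)).
P(0) = 0.2449. Require 1/(1 + K_p·0.2449) = 0.08, so 1 + 0.2449·K_p = 12.5.
K_p = (12.5 − 1)/0.2449 = 46.9.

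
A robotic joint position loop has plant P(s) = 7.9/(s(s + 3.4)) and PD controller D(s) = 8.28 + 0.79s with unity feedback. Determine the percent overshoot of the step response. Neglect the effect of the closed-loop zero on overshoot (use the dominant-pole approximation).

9.71%

Forward path: (8.28 + 0.79s)·7.9/(s(s+3.4)). The closed-loop characteristic equation is s² + (3.4 + 7.9·0.79)s + 7.9·8.28 = 0.
That is s² + 9.641s + 65.41 = 0, so ω_n = 8.088 rad/s and ζ = 9.641/(2·8.088) = 0.596.
%OS = 100·exp(−πζ/√(1−ζ²)) = 9.71%.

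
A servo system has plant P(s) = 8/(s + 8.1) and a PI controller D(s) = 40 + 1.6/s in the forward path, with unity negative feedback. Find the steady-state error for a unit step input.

The open loop D(s)P(s) has a pole at the origin (type 1), so the static position error constant is infinite and e_ss = 1/(1+∞) = 0.

0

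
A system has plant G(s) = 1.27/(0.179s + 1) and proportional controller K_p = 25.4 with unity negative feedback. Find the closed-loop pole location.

Closed loop: T(s) = K_p·G/(1+K_p·G) = 32.26/(0.179s + 1 + 32.26), with pole at s = −(1 + 32.26)/0.179 = −185.8.

s = -185.8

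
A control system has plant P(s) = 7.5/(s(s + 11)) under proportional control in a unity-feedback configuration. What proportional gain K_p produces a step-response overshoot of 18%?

From %OS = 100·exp(−πζ/√(1−ζ²)) = 18%, ζ = −ln(0.18)/√(π²+ln²(0.18)) = 0.4791.
Characteristic equation s² + 11s + 7.5K_p = 0 gives ζ = 11/(2√(7.5K_p)).
Setting ζ = 0.4791: √(7.5K_p) = 11/(2·0.4791) = 11.48, so K_p = 131.8/7.5 = 17.6.

K_p = 17.6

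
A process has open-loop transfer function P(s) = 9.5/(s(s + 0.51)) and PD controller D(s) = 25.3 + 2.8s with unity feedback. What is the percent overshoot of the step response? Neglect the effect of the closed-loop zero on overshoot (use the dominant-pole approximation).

0.348%

Forward path: (25.3 + 2.8s)·9.5/(s(s+0.51)). The closed-loop characteristic equation is s² + (0.51 + 9.5·2.8)s + 9.5·25.3 = 0.
That is s² + 27.11s + 240.3 = 0, so ω_n = 15.5 rad/s and ζ = 27.11/(2·15.5) = 0.8743.
%OS = 100·exp(−πζ/√(1−ζ²)) = 0.348%.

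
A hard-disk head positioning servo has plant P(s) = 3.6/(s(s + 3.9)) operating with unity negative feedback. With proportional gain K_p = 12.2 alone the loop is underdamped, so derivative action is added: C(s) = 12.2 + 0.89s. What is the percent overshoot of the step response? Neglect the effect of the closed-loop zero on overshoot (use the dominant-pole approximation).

Forward path: (12.2 + 0.89s)·3.6/(s(s+3.9)). The closed-loop characteristic equation is s² + (3.9 + 3.6·0.89)s + 3.6·12.2 = 0.
That is s² + 7.104s + 43.92 = 0, so ω_n = 6.627 rad/s and ζ = 7.104/(2·6.627) = 0.536.
%OS = 100·exp(−πζ/√(1−ζ²)) = 13.6%.

13.6%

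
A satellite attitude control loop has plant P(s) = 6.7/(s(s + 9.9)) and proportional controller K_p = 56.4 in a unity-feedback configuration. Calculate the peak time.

T_p = 0.167 s

Closed-loop characteristic equation: s² + 9.9s + 377.9 = 0, so ω_n = 19.44 rad/s and ζ = 9.9/(2·19.44) = 0.2546.
Damped frequency ω_d = ω_n√(1−ζ²) = 18.8 rad/s, so peak time T_p = π/ω_d = 0.167 s.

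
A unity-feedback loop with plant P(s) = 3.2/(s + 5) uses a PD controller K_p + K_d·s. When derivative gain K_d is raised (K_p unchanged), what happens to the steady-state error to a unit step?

K_d affects only the transient (the s-coefficient); the DC loop gain, and hence e_ss, depends only on K_p.

unchanged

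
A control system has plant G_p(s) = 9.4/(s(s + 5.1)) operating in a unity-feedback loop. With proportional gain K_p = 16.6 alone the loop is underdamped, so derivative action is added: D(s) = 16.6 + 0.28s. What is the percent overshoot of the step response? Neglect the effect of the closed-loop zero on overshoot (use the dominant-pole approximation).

36%

Forward path: (16.6 + 0.28s)·9.4/(s(s+5.1)). The closed-loop characteristic equation is s² + (5.1 + 9.4·0.28)s + 9.4·16.6 = 0.
That is s² + 7.732s + 156 = 0, so ω_n = 12.49 rad/s and ζ = 7.732/(2·12.49) = 0.3095.
%OS = 100·exp(−πζ/√(1−ζ²)) = 36%.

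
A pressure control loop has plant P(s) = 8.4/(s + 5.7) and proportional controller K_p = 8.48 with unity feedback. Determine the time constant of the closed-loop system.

Closed-loop transfer function: T(s) = K_p·P(s)/(1 + K_p·P(s)) = 71.23/(s + 5.7 + 71.23) = 71.23/(s + 76.93).
Time constant τ = 1/76.93 = 0.013 s.

τ = 0.013 s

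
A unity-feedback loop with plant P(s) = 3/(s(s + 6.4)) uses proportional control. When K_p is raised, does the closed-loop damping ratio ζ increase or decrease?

decrease

ζ = 6.4/(2√(3K_p)); increasing K_p raises the denominator, so ζ falls.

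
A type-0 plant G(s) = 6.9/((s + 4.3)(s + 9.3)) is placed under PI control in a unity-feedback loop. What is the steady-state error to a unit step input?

0

The PI controller's integrator makes the forward path type 1, so e_ss to a step is zero.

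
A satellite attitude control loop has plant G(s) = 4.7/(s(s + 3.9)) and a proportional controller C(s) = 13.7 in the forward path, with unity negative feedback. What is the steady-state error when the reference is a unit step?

The open loop C(s)G(s) has a pole at the origin (type 1), so the static position error constant is infinite and e_ss = 1/(1+∞) = 0.

0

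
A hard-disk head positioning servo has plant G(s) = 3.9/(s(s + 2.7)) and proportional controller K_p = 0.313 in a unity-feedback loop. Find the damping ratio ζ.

ζ = 1.22

1 + K_p·G(s) = 0 gives s² + 2.7s + 1.221 = 0.
So ω_n² = 1.221 ⇒ ω_n = 1.105 rad/s, and ζ = 2.7/(2ω_n) = 1.22.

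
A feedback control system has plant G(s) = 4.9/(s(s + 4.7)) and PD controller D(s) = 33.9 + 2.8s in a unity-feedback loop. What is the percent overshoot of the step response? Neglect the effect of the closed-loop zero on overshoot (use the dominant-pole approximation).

Forward path: (33.9 + 2.8s)·4.9/(s(s+4.7)). The closed-loop characteristic equation is s² + (4.7 + 4.9·2.8)s + 4.9·33.9 = 0.
That is s² + 18.42s + 166.1 = 0, so ω_n = 12.89 rad/s and ζ = 18.42/(2·12.89) = 0.7146.
%OS = 100·exp(−πζ/√(1−ζ²)) = 4.04%.

4.04%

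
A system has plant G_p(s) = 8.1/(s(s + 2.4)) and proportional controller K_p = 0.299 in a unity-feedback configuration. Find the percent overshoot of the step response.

2.23%

The closed-loop denominator s² + 2.4s + 2.422 gives ω_n = √2.422 = 1.556 and ζ = 2.4/(2ω_n) = 0.7711.
%OS = 100·exp(−πζ/√(1−ζ²)) = 100·exp(−π·0.7711/√0.4054) = 2.23%.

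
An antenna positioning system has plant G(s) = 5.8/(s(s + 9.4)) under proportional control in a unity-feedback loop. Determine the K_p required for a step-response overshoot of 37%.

K_p = 41.8

From %OS = 100·exp(−πζ/√(1−ζ²)) = 37%, ζ = −ln(0.37)/√(π²+ln²(0.37)) = 0.3017.
Characteristic equation s² + 9.4s + 5.8K_p = 0 gives ζ = 9.4/(2√(5.8K_p)).
Setting ζ = 0.3017: √(5.8K_p) = 9.4/(2·0.3017) = 15.58, so K_p = 242.6/5.8 = 41.8.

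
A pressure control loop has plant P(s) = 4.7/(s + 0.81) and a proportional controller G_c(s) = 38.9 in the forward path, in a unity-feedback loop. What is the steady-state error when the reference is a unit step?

The loop is type 0. Static position error constant K_pos = G_c(0)·P(0) = 38.9·5.802 = 225.7.
Steady-state error to a unit step: e_ss = 1/(1+K_pos) = 1/226.7 = 0.00441.

0.00441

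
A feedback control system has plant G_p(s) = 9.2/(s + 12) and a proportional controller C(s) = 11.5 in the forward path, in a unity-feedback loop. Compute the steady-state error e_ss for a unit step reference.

The loop is type 0. Static position error constant K_pos = C(0)·G_p(0) = 11.5·0.7667 = 8.817.
Steady-state error to a unit step: e_ss = 1/(1+K_pos) = 1/9.817 = 0.102.

0.102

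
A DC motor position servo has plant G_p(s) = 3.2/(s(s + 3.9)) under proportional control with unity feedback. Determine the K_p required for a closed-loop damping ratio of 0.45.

K_p = 5.87

Closed-loop characteristic equation: s² + 3.9s + K_p·3.2 = 0.
So ω_n = √(3.2K_p) and 2ζω_n = 3.9, giving ζ = 3.9/(2√(3.2K_p)).
Setting ζ = 0.45: √(3.2K_p) = 3.9/(2·0.45) = 4.333, so K_p = 18.78/3.2 = 5.87.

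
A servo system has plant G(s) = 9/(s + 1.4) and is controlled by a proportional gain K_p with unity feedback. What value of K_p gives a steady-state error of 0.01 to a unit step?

Steady-state error for a unit step on this type-0 loop is 1/(1 + K_p·G(0)).
G(0) = 6.429. Require 1/(1 + K_p·6.429) = 0.01, so 1 + 6.429·K_p = 100.
K_p = (100 − 1)/6.429 = 15.4.

K_p = 15.4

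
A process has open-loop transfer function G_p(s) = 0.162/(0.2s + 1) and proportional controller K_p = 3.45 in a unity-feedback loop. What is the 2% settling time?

Closed loop: T(s) = K_p·G_p/(1+K_p·G_p) = 0.5589/(0.2s + 1 + 0.5589), with pole at s = −(1 + 0.5589)/0.2 = −7.795.
τ = 1/7.795 = 0.1283 s, so 2% settling time ≈ 4τ = 0.513 s.

T_s ≈ 0.513 s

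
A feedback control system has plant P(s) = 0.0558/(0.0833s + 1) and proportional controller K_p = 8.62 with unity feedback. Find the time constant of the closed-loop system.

Closed loop: T(s) = K_p·P/(1+K_p·P) = 0.481/(0.0833s + 1 + 0.481), with pole at s = −(1 + 0.481)/0.0833 = −17.78.
Closed-loop time constant τ = 1/17.78 = 0.0562 s.

τ = 0.0562 s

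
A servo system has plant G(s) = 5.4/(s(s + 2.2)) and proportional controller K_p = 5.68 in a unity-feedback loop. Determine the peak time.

T_p = 0.579 s

The closed-loop denominator s² + 2.2s + 30.67 gives ω_n = √30.67 = 5.538 and ζ = 2.2/(2ω_n) = 0.1986.
Damped frequency ω_d = ω_n√(1−ζ²) = 5.428 rad/s, so peak time T_p = π/ω_d = 0.579 s.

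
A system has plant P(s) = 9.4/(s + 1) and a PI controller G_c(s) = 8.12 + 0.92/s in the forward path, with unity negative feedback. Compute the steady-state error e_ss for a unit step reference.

The open loop G_c(s)P(s) has a pole at the origin (type 1), so the static position error constant is infinite and e_ss = 1/(1+∞) = 0.

0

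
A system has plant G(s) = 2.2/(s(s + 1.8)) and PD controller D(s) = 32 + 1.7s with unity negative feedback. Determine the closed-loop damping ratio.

Forward path: (32 + 1.7s)·2.2/(s(s+1.8)). The closed-loop characteristic equation is s² + (1.8 + 2.2·1.7)s + 2.2·32 = 0.
That is s² + 5.54s + 70.4 = 0, so ω_n = 8.39 rad/s and ζ = 5.54/(2·8.39) = 0.3301.

ζ = 0.33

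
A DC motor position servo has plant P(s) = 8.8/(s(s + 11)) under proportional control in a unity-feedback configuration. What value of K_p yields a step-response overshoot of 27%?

K_p = 23.2

From %OS = 100·exp(−πζ/√(1−ζ²)) = 27%, ζ = −ln(0.27)/√(π²+ln²(0.27)) = 0.3847.
Characteristic equation s² + 11s + 8.8K_p = 0 gives ζ = 11/(2√(8.8K_p)).
Setting ζ = 0.3847: √(8.8K_p) = 11/(2·0.3847) = 14.3, so K_p = 204.4/8.8 = 23.2.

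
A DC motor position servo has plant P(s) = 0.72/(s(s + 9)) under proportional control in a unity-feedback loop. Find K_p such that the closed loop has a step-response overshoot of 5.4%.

K_p = 60.7

From %OS = 100·exp(−πζ/√(1−ζ²)) = 5.4%, ζ = −ln(0.054)/√(π²+ln²(0.054)) = 0.6806.
Characteristic equation s² + 9s + 0.72K_p = 0 gives ζ = 9/(2√(0.72K_p)).
Setting ζ = 0.6806: √(0.72K_p) = 9/(2·0.6806) = 6.611, so K_p = 43.71/0.72 = 60.7.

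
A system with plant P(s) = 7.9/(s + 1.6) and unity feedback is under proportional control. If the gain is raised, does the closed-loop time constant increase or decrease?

decrease

Closed-loop pole is at s = −(1.6+K_p·7.9); larger K_p moves it further left, so τ = 1/(1.6+K_p·7.9) decreases.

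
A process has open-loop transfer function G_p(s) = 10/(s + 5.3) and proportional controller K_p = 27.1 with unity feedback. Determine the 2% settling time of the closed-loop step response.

Closed-loop transfer function: T(s) = K_p·G_p(s)/(1 + K_p·G_p(s)) = 271/(s + 5.3 + 271) = 271/(s + 276.3).
Time constant τ = 1/276.3 = 0.003619 s, so the 2% settling time is about 4τ = 0.0145 s.

T_s ≈ 0.0145 s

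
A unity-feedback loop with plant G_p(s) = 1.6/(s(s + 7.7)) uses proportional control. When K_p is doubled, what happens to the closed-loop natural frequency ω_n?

ω_n = √(1.6·K_p), which grows with K_p.

increase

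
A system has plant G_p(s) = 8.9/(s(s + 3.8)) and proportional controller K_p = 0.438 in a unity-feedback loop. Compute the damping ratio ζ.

The closed-loop denominator is s(s+3.8) + 0.438·8.9 = s² + 3.8s + 3.898.
Matching s² + 2ζω_n s + ω_n²: ω_n = √3.898 = 1.974 rad/s and 2ζω_n = 3.8, so ζ = 3.8/(2·1.974) = 0.962.

ζ = 0.962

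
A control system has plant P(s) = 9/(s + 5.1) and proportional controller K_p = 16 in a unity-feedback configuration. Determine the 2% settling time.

T_s ≈ 0.0268 s

Closed-loop transfer function: T(s) = K_p·P(s)/(1 + K_p·P(s)) = 144/(s + 5.1 + 144) = 144/(s + 149.1).
Time constant τ = 1/149.1 = 0.006707 s, so the 2% settling time is about 4τ = 0.0268 s.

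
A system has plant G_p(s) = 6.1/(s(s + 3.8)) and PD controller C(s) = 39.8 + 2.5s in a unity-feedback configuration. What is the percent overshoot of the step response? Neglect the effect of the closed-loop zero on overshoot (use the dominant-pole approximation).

Forward path: (39.8 + 2.5s)·6.1/(s(s+3.8)). The closed-loop characteristic equation is s² + (3.8 + 6.1·2.5)s + 6.1·39.8 = 0.
That is s² + 19.05s + 242.8 = 0, so ω_n = 15.58 rad/s and ζ = 19.05/(2·15.58) = 0.6113.
%OS = 100·exp(−πζ/√(1−ζ²)) = 8.83%.

8.83%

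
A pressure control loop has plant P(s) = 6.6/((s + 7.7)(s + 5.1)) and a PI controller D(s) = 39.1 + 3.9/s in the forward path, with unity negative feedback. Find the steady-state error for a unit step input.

0

The open loop D(s)P(s) has a pole at the origin (type 1), so the static position error constant is infinite and e_ss = 1/(1+∞) = 0.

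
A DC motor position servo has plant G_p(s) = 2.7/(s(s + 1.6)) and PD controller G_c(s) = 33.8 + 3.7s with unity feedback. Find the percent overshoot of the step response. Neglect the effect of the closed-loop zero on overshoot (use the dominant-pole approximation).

9.1%

Forward path: (33.8 + 3.7s)·2.7/(s(s+1.6)). The closed-loop characteristic equation is s² + (1.6 + 2.7·3.7)s + 2.7·33.8 = 0.
That is s² + 11.59s + 91.26 = 0, so ω_n = 9.553 rad/s and ζ = 11.59/(2·9.553) = 0.6066.
%OS = 100·exp(−πζ/√(1−ζ²)) = 9.1%.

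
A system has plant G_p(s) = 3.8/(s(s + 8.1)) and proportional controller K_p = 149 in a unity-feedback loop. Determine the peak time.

The closed-loop denominator s² + 8.1s + 566.2 gives ω_n = √566.2 = 23.79 and ζ = 8.1/(2ω_n) = 0.1702.
Damped frequency ω_d = ω_n√(1−ζ²) = 23.45 rad/s, so peak time T_p = π/ω_d = 0.134 s.

T_p = 0.134 s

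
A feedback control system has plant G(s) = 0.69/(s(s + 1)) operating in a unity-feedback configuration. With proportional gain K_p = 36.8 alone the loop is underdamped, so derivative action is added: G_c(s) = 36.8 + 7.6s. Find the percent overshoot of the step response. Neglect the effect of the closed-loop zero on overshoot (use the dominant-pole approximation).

Forward path: (36.8 + 7.6s)·0.69/(s(s+1)). The closed-loop characteristic equation is s² + (1 + 0.69·7.6)s + 0.69·36.8 = 0.
That is s² + 6.244s + 25.39 = 0, so ω_n = 5.039 rad/s and ζ = 6.244/(2·5.039) = 0.6196.
%OS = 100·exp(−πζ/√(1−ζ²)) = 8.38%.

8.38%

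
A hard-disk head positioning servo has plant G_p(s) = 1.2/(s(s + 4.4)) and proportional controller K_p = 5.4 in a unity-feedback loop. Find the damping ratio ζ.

ζ = 0.864

1 + K_p·G_p(s) = 0 gives s² + 4.4s + 6.48 = 0.
Matching s² + 2ζω_n s + ω_n²: ω_n = √6.48 = 2.546 rad/s and 2ζω_n = 4.4, so ζ = 4.4/(2·2.546) = 0.864.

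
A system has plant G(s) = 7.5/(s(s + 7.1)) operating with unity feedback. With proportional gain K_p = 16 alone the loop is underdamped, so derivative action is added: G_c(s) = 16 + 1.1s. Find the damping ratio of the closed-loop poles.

ζ = 0.701

Forward path: (16 + 1.1s)·7.5/(s(s+7.1)). The closed-loop characteristic equation is s² + (7.1 + 7.5·1.1)s + 7.5·16 = 0.
That is s² + 15.35s + 120 = 0, so ω_n = 10.95 rad/s and ζ = 15.35/(2·10.95) = 0.7006.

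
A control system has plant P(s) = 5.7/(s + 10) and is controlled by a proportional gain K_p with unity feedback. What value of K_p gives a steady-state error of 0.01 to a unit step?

K_p = 174

For a type-0 loop with proportional control, e_ss = 1/(1 + K_p·P(0)).
P(0) = 0.57. Require 1/(1 + K_p·0.57) = 0.01, so 1 + 0.57·K_p = 100.
K_p = (100 − 1)/0.57 = 174.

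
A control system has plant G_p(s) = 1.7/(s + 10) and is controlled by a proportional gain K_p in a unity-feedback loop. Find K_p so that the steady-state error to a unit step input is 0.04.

K_p = 141

Steady-state error for a unit step on this type-0 loop is 1/(1 + K_p·G_p(0)).
G_p(0) = 0.17. Require 1/(1 + K_p·0.17) = 0.04, so 1 + 0.17·K_p = 25.
K_p = (25 − 1)/0.17 = 141.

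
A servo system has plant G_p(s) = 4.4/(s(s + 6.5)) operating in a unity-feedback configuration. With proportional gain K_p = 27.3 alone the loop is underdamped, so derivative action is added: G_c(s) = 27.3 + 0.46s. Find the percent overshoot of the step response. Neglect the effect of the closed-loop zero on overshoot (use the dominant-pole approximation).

26.6%

Forward path: (27.3 + 0.46s)·4.4/(s(s+6.5)). The closed-loop characteristic equation is s² + (6.5 + 4.4·0.46)s + 4.4·27.3 = 0.
That is s² + 8.524s + 120.1 = 0, so ω_n = 10.96 rad/s and ζ = 8.524/(2·10.96) = 0.3889.
%OS = 100·exp(−πζ/√(1−ζ²)) = 26.6%.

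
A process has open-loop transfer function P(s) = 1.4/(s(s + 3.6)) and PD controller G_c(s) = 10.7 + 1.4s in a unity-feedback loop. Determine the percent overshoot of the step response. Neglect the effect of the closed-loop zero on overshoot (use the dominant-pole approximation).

3.9%

Forward path: (10.7 + 1.4s)·1.4/(s(s+3.6)). The closed-loop characteristic equation is s² + (3.6 + 1.4·1.4)s + 1.4·10.7 = 0.
That is s² + 5.56s + 14.98 = 0, so ω_n = 3.87 rad/s and ζ = 5.56/(2·3.87) = 0.7183.
%OS = 100·exp(−πζ/√(1−ζ²)) = 3.9%.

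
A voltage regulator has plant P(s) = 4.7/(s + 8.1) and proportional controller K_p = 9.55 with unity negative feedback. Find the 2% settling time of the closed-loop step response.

T_s ≈ 0.0755 s

Closed-loop transfer function: T(s) = K_p·P(s)/(1 + K_p·P(s)) = 44.89/(s + 8.1 + 44.89) = 44.89/(s + 52.99).
Time constant τ = 1/52.99 = 0.01887 s, so the 2% settling time is about 4τ = 0.0755 s.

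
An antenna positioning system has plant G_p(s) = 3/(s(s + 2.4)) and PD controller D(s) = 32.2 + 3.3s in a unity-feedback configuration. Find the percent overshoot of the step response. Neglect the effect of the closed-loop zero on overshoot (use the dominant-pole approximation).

Forward path: (32.2 + 3.3s)·3/(s(s+2.4)). The closed-loop characteristic equation is s² + (2.4 + 3·3.3)s + 3·32.2 = 0.
That is s² + 12.3s + 96.6 = 0, so ω_n = 9.829 rad/s and ζ = 12.3/(2·9.829) = 0.6257.
%OS = 100·exp(−πζ/√(1−ζ²)) = 8.05%.

8.05%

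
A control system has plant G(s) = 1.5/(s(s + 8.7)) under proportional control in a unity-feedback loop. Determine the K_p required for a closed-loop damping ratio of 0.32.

K_p = 123

Closed-loop characteristic equation: s² + 8.7s + K_p·1.5 = 0.
So ω_n = √(1.5K_p) and 2ζω_n = 8.7, giving ζ = 8.7/(2√(1.5K_p)).
Setting ζ = 0.32: √(1.5K_p) = 8.7/(2·0.32) = 13.59, so K_p = 184.8/1.5 = 123.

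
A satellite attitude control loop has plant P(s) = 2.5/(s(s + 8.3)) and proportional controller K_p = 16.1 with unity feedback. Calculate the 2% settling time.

The closed-loop denominator s² + 8.3s + 40.25 gives ω_n = √40.25 = 6.344 and ζ = 8.3/(2ω_n) = 0.6541.
2% settling time T_s ≈ 4/(ζω_n) = 4/4.15 = 0.964 s.

T_s ≈ 0.964 s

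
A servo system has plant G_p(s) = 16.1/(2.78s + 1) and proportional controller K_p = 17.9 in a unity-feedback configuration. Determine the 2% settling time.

T_s ≈ 0.0385 s

Closed loop: T(s) = K_p·G_p/(1+K_p·G_p) = 288.2/(2.78s + 1 + 288.2), with pole at s = −(1 + 288.2)/2.78 = −104.
τ = 1/104 = 0.009613 s, so 2% settling time ≈ 4τ = 0.0385 s.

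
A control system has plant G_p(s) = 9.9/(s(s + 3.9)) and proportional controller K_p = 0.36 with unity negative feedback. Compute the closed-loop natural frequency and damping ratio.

ω_n = 1.89 rad/s, ζ = 1.03

The closed-loop denominator is s(s+3.9) + 0.36·9.9 = s² + 3.9s + 3.564.
So ω_n² = 3.564 ⇒ ω_n = 1.888 rad/s, and ζ = 3.9/(2ω_n) = 1.03.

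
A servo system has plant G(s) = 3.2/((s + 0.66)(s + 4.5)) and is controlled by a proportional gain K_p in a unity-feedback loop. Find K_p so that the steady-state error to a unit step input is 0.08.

K_p = 10.7

For a type-0 loop with proportional control, e_ss = 1/(1 + K_p·G(0)).
G(0) = 1.077. Require 1/(1 + K_p·1.077) = 0.08, so 1 + 1.077·K_p = 12.5.
K_p = (12.5 − 1)/1.077 = 10.7.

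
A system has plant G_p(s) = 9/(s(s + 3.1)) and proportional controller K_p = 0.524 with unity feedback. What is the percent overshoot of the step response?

Closed-loop characteristic equation: s² + 3.1s + 4.716 = 0, so ω_n = 2.172 rad/s and ζ = 3.1/(2·2.172) = 0.7137.
%OS = 100·exp(−πζ/√(1−ζ²)) = 100·exp(−π·0.7137/√0.4906) = 4.07%.

4.07%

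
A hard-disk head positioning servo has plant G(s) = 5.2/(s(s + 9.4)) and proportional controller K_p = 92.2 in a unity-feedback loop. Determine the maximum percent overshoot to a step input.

50.1%

From 1 + K_pG(s) = 0: s² + 9.4s + 479.4 = 0 ⇒ ω_n = 21.9, ζ = 0.2146.
%OS = 100·exp(−πζ/√(1−ζ²)) = 100·exp(−π·0.2146/√0.9539) = 50.1%.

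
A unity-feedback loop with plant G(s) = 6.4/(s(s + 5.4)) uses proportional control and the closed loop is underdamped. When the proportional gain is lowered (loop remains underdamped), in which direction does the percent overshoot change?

decrease

ζ = 5.4/(2√(6.4K_p)) rises as K_p falls; higher damping means less overshoot.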